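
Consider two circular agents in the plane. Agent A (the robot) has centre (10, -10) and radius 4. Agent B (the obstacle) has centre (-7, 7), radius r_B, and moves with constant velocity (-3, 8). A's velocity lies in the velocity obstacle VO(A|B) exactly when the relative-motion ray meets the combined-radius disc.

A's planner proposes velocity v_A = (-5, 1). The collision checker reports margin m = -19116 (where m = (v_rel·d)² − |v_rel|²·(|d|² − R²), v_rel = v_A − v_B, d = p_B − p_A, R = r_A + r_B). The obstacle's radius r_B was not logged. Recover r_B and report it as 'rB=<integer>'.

m = -19116
d = (-17, 17);  v_rel = (-2, -7),  |v_rel|² = 53
v_rel×d = (-2)·(17) − (-7)·(-17) = -153
since m = R²·53 − (-153)²:  R² = (23409 + -19116) / 53 = 81
R = √81 = 9  ⇒  r_B = 9 − 4 = 5

rB=5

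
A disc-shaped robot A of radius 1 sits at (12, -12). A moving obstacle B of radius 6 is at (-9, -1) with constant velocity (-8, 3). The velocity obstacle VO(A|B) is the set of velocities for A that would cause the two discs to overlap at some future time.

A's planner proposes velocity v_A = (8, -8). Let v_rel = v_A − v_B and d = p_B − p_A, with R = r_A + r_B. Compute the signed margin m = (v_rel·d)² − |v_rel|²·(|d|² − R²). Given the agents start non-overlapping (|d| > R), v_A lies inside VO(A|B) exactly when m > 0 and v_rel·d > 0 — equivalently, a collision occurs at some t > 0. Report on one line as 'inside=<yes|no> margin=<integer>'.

d = (-21, 11),  |d|² = 562;  R = 1+6 = 7,  c = 562−7² = 513
v_rel = (16, -11),  |v_rel|² = 377;  v_rel·d = (16)·(-21) + (-11)·(11) = -457
377·t² + 914·t + 513 = 0  ⇒  m = (-457)² − 377·513 = 15448
m = 15448 > 0,  v_rel·d = -457 < 0  ⇒  outside

inside=no margin=15448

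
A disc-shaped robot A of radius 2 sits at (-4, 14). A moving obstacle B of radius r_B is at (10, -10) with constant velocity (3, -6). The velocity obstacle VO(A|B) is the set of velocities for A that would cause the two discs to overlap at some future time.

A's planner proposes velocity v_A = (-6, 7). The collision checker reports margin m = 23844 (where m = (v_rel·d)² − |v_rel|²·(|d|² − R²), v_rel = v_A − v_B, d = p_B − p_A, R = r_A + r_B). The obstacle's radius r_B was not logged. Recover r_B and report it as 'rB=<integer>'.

m = 23844
d = (14, -24);  v_rel = (-9, 13),  |v_rel|² = 250
v_rel×d = (-9)·(-24) − (13)·(14) = 34
since m = R²·250 − 34²:  R² = (1156 + 23844) / 250 = 100
R = √100 = 10  ⇒  r_B = 10 − 2 = 8

rB=8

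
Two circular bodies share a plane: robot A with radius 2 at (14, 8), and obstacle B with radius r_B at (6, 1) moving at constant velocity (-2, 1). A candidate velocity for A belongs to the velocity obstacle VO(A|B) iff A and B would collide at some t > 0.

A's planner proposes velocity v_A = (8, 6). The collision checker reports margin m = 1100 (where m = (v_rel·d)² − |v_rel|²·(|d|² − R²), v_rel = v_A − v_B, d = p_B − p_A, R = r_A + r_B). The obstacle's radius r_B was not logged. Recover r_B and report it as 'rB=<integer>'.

m = 1100
d = (-8, -7);  v_rel = (10, 5),  |v_rel|² = 125
v_rel×d = (10)·(-7) − (5)·(-8) = -30
since m = R²·125 − (-30)²:  R² = (900 + 1100) / 125 = 16
R = √16 = 4  ⇒  r_B = 4 − 2 = 2

rB=2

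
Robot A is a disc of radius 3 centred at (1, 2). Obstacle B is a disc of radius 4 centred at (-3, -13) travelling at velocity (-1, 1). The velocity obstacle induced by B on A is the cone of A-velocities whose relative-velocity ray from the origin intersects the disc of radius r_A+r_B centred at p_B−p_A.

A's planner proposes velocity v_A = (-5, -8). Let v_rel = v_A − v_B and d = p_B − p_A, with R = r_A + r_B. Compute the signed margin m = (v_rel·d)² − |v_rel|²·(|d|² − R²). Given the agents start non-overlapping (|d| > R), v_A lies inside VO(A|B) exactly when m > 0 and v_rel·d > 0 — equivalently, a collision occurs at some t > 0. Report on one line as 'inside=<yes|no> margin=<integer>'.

d = (-4, -15),  |d|² = 241;  R = 3+4 = 7,  c = 241−7² = 192
v_rel = (-4, -9),  |v_rel|² = 97;  v_rel·d = (-4)·(-4) + (-9)·(-15) = 151
97·t² − 302·t + 192 = 0  ⇒  m = 151² − 97·192 = 4177
m = 4177 > 0,  v_rel·d = 151 > 0  ⇒  inside

inside=yes margin=4177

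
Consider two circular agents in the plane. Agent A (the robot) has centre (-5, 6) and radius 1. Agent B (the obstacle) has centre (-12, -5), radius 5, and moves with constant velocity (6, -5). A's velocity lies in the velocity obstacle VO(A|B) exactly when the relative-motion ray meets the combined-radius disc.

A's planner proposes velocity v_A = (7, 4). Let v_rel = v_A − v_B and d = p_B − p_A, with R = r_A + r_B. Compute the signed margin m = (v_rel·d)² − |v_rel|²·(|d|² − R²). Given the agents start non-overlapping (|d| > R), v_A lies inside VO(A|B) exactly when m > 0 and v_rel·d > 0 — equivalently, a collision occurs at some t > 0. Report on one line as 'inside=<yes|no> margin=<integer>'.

d = (-7, -11),  |d|² = 170;  R = 1+5 = 6,  c = 170−6² = 134
v_rel = (1, 9),  |v_rel|² = 82;  v_rel·d = (1)·(-7) + (9)·(-11) = -106
82·t² + 212·t + 134 = 0  ⇒  m = (-106)² − 82·134 = 248
m = 248 > 0,  v_rel·d = -106 < 0  ⇒  outside

inside=no margin=248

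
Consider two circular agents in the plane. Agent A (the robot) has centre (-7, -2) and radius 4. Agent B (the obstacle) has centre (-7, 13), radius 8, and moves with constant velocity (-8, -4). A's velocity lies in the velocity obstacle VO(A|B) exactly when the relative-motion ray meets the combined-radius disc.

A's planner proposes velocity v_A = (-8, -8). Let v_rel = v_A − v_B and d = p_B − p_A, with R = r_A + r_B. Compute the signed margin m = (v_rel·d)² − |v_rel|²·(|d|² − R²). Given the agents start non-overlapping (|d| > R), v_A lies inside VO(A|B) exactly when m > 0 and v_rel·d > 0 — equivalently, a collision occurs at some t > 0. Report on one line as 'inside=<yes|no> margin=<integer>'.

d = (0, 15),  |d|² = 225;  R = 4+8 = 12,  c = 225−12² = 81
v_rel = (0, -4),  |v_rel|² = 16;  v_rel·d = (0)·(0) + (-4)·(15) = -60
16·t² + 120·t + 81 = 0  ⇒  m = (-60)² − 16·81 = 2304
m = 2304 > 0,  v_rel·d = -60 < 0  ⇒  outside

inside=no margin=2304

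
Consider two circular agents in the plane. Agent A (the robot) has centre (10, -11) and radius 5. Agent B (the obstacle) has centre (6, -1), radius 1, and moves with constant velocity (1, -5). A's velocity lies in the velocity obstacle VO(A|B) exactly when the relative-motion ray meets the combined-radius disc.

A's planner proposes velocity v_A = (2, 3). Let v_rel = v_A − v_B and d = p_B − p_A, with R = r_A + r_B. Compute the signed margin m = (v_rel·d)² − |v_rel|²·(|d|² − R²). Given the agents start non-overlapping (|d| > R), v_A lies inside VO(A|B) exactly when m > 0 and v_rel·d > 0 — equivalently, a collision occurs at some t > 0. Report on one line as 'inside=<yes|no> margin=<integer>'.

d = (-4, 10),  |d|² = 116;  R = 5+1 = 6,  c = 116−6² = 80
v_rel = (1, 8),  |v_rel|² = 65;  v_rel·d = (1)·(-4) + (8)·(10) = 76
65·t² − 152·t + 80 = 0  ⇒  m = 76² − 65·80 = 576
m = 576 > 0,  v_rel·d = 76 > 0  ⇒  inside

inside=yes margin=576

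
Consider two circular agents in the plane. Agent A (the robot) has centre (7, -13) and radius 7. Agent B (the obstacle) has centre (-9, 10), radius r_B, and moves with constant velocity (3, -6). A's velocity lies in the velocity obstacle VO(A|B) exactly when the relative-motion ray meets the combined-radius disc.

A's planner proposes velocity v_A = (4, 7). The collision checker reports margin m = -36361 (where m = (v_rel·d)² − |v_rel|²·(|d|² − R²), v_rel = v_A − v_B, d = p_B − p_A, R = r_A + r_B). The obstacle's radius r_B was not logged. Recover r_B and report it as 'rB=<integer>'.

m = -36361
d = (-16, 23);  v_rel = (1, 13),  |v_rel|² = 170
v_rel×d = (1)·(23) − (13)·(-16) = 231
since m = R²·170 − 231²:  R² = (53361 + -36361) / 170 = 100
R = √100 = 10  ⇒  r_B = 10 − 7 = 3

rB=3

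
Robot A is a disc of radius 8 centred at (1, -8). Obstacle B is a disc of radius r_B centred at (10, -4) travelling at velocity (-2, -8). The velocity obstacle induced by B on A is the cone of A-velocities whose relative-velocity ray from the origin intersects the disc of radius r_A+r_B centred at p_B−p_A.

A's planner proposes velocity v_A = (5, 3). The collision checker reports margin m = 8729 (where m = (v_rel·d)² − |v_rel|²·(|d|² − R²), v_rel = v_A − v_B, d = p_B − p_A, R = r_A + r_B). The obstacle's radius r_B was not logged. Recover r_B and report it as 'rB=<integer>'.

m = 8729
d = (9, 4);  v_rel = (7, 11),  |v_rel|² = 170
v_rel×d = (7)·(4) − (11)·(9) = -71
since m = R²·170 − (-71)²:  R² = (5041 + 8729) / 170 = 81
R = √81 = 9  ⇒  r_B = 9 − 8 = 1

rB=1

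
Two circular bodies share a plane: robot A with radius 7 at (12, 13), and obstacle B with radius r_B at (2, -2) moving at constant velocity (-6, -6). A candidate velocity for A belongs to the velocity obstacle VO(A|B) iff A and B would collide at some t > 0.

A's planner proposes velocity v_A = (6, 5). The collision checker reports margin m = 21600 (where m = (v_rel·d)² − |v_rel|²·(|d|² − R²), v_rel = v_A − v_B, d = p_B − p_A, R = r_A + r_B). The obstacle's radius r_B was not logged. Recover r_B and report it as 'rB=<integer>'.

m = 21600
d = (-10, -15);  v_rel = (12, 11),  |v_rel|² = 265
v_rel×d = (12)·(-15) − (11)·(-10) = -70
since m = R²·265 − (-70)²:  R² = (4900 + 21600) / 265 = 100
R = √100 = 10  ⇒  r_B = 10 − 7 = 3

rB=3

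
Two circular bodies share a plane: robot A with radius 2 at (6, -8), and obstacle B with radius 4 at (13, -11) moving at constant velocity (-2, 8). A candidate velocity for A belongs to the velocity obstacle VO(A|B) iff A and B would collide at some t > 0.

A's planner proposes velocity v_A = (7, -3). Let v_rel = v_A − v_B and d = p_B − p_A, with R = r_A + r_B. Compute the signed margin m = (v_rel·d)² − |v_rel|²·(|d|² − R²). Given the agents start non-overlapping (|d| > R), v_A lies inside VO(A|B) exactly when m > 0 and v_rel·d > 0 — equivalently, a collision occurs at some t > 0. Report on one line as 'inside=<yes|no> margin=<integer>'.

d = (7, -3),  |d|² = 58;  R = 2+4 = 6,  c = 58−6² = 22
v_rel = (9, -11),  |v_rel|² = 202;  v_rel·d = (9)·(7) + (-11)·(-3) = 96
202·t² − 192·t + 22 = 0  ⇒  m = 96² − 202·22 = 4772
m = 4772 > 0,  v_rel·d = 96 > 0  ⇒  inside

inside=yes margin=4772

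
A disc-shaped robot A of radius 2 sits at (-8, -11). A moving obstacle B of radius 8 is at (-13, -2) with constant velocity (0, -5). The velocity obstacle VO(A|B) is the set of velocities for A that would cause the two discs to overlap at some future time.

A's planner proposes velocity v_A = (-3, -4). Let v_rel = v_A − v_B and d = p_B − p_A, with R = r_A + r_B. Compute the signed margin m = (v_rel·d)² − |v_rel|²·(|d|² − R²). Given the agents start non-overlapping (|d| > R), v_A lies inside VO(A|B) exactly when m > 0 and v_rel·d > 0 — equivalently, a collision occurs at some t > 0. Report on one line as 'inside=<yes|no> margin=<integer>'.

d = (-5, 9),  |d|² = 106;  R = 2+8 = 10,  c = 106−10² = 6
v_rel = (-3, 1),  |v_rel|² = 10;  v_rel·d = (-3)·(-5) + (1)·(9) = 24
10·t² − 48·t + 6 = 0  ⇒  m = 24² − 10·6 = 516
m = 516 > 0,  v_rel·d = 24 > 0  ⇒  inside

inside=yes margin=516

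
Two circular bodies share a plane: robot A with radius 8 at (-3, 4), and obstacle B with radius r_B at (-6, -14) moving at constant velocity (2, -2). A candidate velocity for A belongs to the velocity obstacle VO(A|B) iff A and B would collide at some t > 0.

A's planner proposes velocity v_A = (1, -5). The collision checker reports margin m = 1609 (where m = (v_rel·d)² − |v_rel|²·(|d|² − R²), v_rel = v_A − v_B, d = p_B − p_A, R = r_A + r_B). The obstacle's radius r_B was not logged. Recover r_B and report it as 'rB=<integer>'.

m = 1609
d = (-3, -18);  v_rel = (-1, -3),  |v_rel|² = 10
v_rel×d = (-1)·(-18) − (-3)·(-3) = 9
since m = R²·10 − 9²:  R² = (81 + 1609) / 10 = 169
R = √169 = 13  ⇒  r_B = 13 − 8 = 5

rB=5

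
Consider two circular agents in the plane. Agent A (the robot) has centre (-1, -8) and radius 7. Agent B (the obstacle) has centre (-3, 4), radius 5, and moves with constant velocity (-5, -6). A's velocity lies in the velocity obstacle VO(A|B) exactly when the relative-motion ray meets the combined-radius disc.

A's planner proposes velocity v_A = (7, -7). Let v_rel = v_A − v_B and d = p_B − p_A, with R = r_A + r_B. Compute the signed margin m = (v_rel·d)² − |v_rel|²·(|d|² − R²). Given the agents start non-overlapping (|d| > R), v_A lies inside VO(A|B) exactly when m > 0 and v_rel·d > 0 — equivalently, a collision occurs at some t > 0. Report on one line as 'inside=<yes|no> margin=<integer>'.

d = (-2, 12),  |d|² = 148;  R = 7+5 = 12,  c = 148−12² = 4
v_rel = (12, -1),  |v_rel|² = 145;  v_rel·d = (12)·(-2) + (-1)·(12) = -36
145·t² + 72·t + 4 = 0  ⇒  m = (-36)² − 145·4 = 716
m = 716 > 0,  v_rel·d = -36 < 0  ⇒  outside

inside=no margin=716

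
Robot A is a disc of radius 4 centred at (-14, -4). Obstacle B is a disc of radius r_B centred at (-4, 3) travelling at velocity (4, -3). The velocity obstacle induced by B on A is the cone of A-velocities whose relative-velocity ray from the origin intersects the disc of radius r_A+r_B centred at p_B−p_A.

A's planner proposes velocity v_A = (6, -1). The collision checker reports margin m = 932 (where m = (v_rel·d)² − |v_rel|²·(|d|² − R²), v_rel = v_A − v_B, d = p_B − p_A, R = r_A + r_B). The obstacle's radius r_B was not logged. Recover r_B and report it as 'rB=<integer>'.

m = 932
d = (10, 7);  v_rel = (2, 2),  |v_rel|² = 8
v_rel×d = (2)·(7) − (2)·(10) = -6
since m = R²·8 − (-6)²:  R² = (36 + 932) / 8 = 121
R = √121 = 11  ⇒  r_B = 11 − 4 = 7

rB=7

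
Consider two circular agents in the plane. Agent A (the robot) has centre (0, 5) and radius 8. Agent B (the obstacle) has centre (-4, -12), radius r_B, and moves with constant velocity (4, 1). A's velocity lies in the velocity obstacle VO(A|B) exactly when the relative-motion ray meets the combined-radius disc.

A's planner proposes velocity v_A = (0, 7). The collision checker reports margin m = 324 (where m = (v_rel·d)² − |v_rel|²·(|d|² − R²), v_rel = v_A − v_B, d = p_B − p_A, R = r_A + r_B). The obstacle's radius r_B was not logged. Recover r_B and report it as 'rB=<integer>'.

m = 324
d = (-4, -17);  v_rel = (-4, 6),  |v_rel|² = 52
v_rel×d = (-4)·(-17) − (6)·(-4) = 92
since m = R²·52 − 92²:  R² = (8464 + 324) / 52 = 169
R = √169 = 13  ⇒  r_B = 13 − 8 = 5

rB=5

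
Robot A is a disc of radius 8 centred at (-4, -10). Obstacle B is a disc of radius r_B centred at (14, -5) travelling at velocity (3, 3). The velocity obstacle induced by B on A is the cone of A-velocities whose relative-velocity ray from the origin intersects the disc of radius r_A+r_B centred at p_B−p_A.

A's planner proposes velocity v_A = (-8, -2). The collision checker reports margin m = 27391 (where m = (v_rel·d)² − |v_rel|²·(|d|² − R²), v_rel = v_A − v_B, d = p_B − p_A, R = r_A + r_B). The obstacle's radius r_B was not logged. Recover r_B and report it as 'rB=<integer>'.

m = 27391
d = (18, 5);  v_rel = (-11, -5),  |v_rel|² = 146
v_rel×d = (-11)·(5) − (-5)·(18) = 35
since m = R²·146 − 35²:  R² = (1225 + 27391) / 146 = 196
R = √196 = 14  ⇒  r_B = 14 − 8 = 6

rB=6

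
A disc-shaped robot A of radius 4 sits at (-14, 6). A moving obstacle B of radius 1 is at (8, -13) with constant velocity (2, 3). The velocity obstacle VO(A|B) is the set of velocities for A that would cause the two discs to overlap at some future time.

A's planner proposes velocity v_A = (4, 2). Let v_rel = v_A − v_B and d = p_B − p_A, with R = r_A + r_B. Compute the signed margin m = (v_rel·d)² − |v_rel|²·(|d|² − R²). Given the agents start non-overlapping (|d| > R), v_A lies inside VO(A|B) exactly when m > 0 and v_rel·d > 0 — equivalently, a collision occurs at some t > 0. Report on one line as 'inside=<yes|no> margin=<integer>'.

d = (22, -19),  |d|² = 845;  R = 4+1 = 5,  c = 845−5² = 820
v_rel = (2, -1),  |v_rel|² = 5;  v_rel·d = (2)·(22) + (-1)·(-19) = 63
5·t² − 126·t + 820 = 0  ⇒  m = 63² − 5·820 = -131
m = -131 < 0,  v_rel·d = 63 > 0  ⇒  outside

inside=no margin=-131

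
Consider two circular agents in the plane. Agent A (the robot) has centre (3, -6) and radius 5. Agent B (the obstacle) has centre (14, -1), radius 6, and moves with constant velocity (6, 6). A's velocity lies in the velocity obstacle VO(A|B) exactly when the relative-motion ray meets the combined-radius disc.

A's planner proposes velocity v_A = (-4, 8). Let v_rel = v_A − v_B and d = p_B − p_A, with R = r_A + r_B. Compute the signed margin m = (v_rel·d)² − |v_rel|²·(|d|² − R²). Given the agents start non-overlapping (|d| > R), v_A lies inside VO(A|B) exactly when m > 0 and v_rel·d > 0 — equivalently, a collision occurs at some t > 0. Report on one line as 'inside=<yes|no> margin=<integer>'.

d = (11, 5),  |d|² = 146;  R = 5+6 = 11,  c = 146−11² = 25
v_rel = (-10, 2),  |v_rel|² = 104;  v_rel·d = (-10)·(11) + (2)·(5) = -100
104·t² + 200·t + 25 = 0  ⇒  m = (-100)² − 104·25 = 7400
m = 7400 > 0,  v_rel·d = -100 < 0  ⇒  outside

inside=no margin=7400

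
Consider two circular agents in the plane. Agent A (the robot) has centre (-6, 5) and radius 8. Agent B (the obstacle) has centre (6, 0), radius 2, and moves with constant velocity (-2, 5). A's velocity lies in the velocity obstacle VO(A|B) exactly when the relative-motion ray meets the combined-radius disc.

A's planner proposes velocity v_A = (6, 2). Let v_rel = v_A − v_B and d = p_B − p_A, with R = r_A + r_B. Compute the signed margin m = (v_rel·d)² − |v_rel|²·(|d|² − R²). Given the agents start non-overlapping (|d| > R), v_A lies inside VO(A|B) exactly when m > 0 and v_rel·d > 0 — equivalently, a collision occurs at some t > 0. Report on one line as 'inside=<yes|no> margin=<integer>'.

d = (12, -5),  |d|² = 169;  R = 8+2 = 10,  c = 169−10² = 69
v_rel = (8, -3),  |v_rel|² = 73;  v_rel·d = (8)·(12) + (-3)·(-5) = 111
73·t² − 222·t + 69 = 0  ⇒  m = 111² − 73·69 = 7284
m = 7284 > 0,  v_rel·d = 111 > 0  ⇒  inside

inside=yes margin=7284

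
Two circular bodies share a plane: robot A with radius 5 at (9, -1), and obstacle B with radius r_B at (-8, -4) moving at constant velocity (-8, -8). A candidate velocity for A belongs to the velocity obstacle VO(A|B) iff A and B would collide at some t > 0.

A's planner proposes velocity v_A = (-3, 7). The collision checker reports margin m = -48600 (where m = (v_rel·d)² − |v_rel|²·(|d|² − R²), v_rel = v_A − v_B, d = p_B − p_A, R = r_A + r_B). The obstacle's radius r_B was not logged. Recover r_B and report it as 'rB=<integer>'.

m = -48600
d = (-17, -3);  v_rel = (5, 15),  |v_rel|² = 250
v_rel×d = (5)·(-3) − (15)·(-17) = 240
since m = R²·250 − 240²:  R² = (57600 + -48600) / 250 = 36
R = √36 = 6  ⇒  r_B = 6 − 5 = 1

rB=1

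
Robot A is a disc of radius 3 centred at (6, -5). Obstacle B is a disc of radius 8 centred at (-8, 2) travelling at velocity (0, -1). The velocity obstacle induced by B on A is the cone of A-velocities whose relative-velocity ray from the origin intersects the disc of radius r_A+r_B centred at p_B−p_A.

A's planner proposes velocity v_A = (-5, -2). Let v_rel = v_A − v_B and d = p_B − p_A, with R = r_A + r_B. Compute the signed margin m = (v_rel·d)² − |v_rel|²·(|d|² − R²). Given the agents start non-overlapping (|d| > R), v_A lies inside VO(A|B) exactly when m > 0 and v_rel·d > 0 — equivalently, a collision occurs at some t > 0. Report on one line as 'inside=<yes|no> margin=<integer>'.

d = (-14, 7),  |d|² = 245;  R = 3+8 = 11,  c = 245−11² = 124
v_rel = (-5, -1),  |v_rel|² = 26;  v_rel·d = (-5)·(-14) + (-1)·(7) = 63
26·t² − 126·t + 124 = 0  ⇒  m = 63² − 26·124 = 745
m = 745 > 0,  v_rel·d = 63 > 0  ⇒  inside

inside=yes margin=745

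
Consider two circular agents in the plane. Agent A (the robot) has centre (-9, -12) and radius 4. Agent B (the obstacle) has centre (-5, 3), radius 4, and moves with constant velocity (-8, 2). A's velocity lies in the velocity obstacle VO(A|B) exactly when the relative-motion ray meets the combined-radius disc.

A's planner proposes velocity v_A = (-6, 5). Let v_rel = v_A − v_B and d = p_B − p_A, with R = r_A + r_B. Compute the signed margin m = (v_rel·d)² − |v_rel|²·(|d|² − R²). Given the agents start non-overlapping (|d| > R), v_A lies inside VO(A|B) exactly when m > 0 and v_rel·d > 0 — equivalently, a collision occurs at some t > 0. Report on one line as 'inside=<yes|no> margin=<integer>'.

d = (4, 15),  |d|² = 241;  R = 4+4 = 8,  c = 241−8² = 177
v_rel = (2, 3),  |v_rel|² = 13;  v_rel·d = (2)·(4) + (3)·(15) = 53
13·t² − 106·t + 177 = 0  ⇒  m = 53² − 13·177 = 508
m = 508 > 0,  v_rel·d = 53 > 0  ⇒  inside

inside=yes margin=508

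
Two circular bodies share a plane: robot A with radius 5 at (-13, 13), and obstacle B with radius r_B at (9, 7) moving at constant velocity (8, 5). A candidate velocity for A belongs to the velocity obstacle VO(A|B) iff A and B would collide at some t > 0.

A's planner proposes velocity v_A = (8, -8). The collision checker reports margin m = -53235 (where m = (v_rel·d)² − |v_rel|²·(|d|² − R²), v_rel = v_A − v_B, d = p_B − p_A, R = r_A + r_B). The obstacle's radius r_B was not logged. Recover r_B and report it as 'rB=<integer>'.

m = -53235
d = (22, -6);  v_rel = (0, -13),  |v_rel|² = 169
v_rel×d = (0)·(-6) − (-13)·(22) = 286
since m = R²·169 − 286²:  R² = (81796 + -53235) / 169 = 169
R = √169 = 13  ⇒  r_B = 13 − 5 = 8

rB=8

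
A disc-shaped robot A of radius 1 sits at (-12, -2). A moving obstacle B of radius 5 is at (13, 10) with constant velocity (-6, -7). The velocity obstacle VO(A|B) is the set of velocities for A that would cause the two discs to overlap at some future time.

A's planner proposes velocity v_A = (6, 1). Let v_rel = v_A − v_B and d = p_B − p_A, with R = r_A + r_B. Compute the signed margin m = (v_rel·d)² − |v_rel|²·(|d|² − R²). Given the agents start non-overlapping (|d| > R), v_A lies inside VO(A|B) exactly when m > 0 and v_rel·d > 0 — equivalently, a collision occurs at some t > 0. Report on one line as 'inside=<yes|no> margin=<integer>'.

d = (25, 12),  |d|² = 769;  R = 1+5 = 6,  c = 769−6² = 733
v_rel = (12, 8),  |v_rel|² = 208;  v_rel·d = (12)·(25) + (8)·(12) = 396
208·t² − 792·t + 733 = 0  ⇒  m = 396² − 208·733 = 4352
m = 4352 > 0,  v_rel·d = 396 > 0  ⇒  inside

inside=yes margin=4352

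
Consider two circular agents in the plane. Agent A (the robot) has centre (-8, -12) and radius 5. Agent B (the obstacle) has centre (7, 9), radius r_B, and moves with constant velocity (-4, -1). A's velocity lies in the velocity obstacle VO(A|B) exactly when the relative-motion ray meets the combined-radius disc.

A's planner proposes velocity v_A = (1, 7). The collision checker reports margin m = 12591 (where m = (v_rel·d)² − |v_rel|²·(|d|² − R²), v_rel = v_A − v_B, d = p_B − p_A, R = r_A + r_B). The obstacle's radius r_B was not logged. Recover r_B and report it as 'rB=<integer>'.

m = 12591
d = (15, 21);  v_rel = (5, 8),  |v_rel|² = 89
v_rel×d = (5)·(21) − (8)·(15) = -15
since m = R²·89 − (-15)²:  R² = (225 + 12591) / 89 = 144
R = √144 = 12  ⇒  r_B = 12 − 5 = 7

rB=7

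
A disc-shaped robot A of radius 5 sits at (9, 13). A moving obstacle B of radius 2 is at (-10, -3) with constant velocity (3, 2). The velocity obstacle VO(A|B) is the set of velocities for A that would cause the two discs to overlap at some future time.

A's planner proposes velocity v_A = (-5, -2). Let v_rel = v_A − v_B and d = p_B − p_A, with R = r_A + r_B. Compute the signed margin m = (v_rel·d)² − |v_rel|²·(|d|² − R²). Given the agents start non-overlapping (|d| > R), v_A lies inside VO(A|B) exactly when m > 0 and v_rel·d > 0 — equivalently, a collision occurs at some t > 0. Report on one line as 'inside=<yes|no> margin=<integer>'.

d = (-19, -16),  |d|² = 617;  R = 5+2 = 7,  c = 617−7² = 568
v_rel = (-8, -4),  |v_rel|² = 80;  v_rel·d = (-8)·(-19) + (-4)·(-16) = 216
80·t² − 432·t + 568 = 0  ⇒  m = 216² − 80·568 = 1216
m = 1216 > 0,  v_rel·d = 216 > 0  ⇒  inside

inside=yes margin=1216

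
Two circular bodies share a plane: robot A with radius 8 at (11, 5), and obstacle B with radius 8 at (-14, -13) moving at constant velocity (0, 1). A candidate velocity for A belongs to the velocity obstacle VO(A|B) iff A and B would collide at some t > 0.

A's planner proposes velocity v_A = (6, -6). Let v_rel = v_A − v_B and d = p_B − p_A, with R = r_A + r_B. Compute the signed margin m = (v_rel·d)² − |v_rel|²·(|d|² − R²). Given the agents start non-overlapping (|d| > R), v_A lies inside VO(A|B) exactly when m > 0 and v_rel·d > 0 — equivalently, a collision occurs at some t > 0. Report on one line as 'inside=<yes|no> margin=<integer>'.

d = (-25, -18),  |d|² = 949;  R = 8+8 = 16,  c = 949−16² = 693
v_rel = (6, -7),  |v_rel|² = 85;  v_rel·d = (6)·(-25) + (-7)·(-18) = -24
85·t² + 48·t + 693 = 0  ⇒  m = (-24)² − 85·693 = -58329
m = -58329 < 0,  v_rel·d = -24 < 0  ⇒  outside

inside=no margin=-58329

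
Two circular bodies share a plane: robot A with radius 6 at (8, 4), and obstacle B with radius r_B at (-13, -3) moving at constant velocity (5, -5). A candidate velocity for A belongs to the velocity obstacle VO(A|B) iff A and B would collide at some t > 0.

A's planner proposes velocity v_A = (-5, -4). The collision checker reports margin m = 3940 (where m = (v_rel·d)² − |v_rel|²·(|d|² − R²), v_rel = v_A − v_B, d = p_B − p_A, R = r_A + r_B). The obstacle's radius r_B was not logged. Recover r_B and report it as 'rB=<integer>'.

m = 3940
d = (-21, -7);  v_rel = (-10, 1),  |v_rel|² = 101
v_rel×d = (-10)·(-7) − (1)·(-21) = 91
since m = R²·101 − 91²:  R² = (8281 + 3940) / 101 = 121
R = √121 = 11  ⇒  r_B = 11 − 6 = 5

rB=5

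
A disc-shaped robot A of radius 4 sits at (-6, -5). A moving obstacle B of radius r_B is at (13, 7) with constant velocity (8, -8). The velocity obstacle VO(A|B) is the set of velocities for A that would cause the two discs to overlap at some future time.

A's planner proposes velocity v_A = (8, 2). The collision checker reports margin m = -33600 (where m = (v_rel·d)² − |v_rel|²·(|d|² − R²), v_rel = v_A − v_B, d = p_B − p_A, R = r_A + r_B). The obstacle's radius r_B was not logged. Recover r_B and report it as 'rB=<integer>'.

m = -33600
d = (19, 12);  v_rel = (0, 10),  |v_rel|² = 100
v_rel×d = (0)·(12) − (10)·(19) = -190
since m = R²·100 − (-190)²:  R² = (36100 + -33600) / 100 = 25
R = √25 = 5  ⇒  r_B = 5 − 4 = 1

rB=1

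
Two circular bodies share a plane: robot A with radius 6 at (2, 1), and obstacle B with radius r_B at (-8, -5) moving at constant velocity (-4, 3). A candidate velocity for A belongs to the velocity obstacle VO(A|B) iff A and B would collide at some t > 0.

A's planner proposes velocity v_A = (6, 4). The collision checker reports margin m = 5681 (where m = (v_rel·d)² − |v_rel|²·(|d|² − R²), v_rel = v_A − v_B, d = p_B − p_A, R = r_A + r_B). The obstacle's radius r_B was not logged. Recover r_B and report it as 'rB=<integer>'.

m = 5681
d = (-10, -6);  v_rel = (10, 1),  |v_rel|² = 101
v_rel×d = (10)·(-6) − (1)·(-10) = -50
since m = R²·101 − (-50)²:  R² = (2500 + 5681) / 101 = 81
R = √81 = 9  ⇒  r_B = 9 − 6 = 3

rB=3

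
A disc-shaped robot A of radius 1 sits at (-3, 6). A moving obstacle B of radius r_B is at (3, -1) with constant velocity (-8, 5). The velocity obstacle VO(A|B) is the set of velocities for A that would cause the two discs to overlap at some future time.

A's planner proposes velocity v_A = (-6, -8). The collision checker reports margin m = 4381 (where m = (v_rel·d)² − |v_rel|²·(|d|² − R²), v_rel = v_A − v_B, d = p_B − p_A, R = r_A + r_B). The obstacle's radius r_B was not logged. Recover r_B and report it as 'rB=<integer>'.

m = 4381
d = (6, -7);  v_rel = (2, -13),  |v_rel|² = 173
v_rel×d = (2)·(-7) − (-13)·(6) = 64
since m = R²·173 − 64²:  R² = (4096 + 4381) / 173 = 49
R = √49 = 7  ⇒  r_B = 7 − 1 = 6

rB=6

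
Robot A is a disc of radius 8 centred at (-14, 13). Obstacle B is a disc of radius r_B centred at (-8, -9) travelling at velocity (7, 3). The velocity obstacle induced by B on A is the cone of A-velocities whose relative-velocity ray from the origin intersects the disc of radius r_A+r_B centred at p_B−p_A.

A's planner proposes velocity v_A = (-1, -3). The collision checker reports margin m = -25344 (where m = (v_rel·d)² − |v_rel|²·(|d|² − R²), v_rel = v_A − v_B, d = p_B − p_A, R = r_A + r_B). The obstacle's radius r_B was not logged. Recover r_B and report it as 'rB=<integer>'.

m = -25344
d = (6, -22);  v_rel = (-8, -6),  |v_rel|² = 100
v_rel×d = (-8)·(-22) − (-6)·(6) = 212
since m = R²·100 − 212²:  R² = (44944 + -25344) / 100 = 196
R = √196 = 14  ⇒  r_B = 14 − 8 = 6

rB=6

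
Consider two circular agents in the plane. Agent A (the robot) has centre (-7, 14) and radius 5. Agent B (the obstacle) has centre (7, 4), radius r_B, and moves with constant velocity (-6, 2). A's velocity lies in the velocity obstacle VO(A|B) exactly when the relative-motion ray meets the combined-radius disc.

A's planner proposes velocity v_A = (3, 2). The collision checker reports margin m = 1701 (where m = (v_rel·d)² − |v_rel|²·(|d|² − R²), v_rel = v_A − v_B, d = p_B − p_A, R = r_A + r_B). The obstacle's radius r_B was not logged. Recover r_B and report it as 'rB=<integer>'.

m = 1701
d = (14, -10);  v_rel = (9, 0),  |v_rel|² = 81
v_rel×d = (9)·(-10) − (0)·(14) = -90
since m = R²·81 − (-90)²:  R² = (8100 + 1701) / 81 = 121
R = √121 = 11  ⇒  r_B = 11 − 5 = 6

rB=6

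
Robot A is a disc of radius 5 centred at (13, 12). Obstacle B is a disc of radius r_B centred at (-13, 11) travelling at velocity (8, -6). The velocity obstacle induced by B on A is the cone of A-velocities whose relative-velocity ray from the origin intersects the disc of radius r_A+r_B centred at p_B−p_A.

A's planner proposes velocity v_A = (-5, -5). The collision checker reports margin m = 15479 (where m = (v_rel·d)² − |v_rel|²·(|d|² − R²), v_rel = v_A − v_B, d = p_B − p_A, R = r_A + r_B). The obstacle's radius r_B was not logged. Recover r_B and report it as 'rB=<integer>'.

m = 15479
d = (-26, -1);  v_rel = (-13, 1),  |v_rel|² = 170
v_rel×d = (-13)·(-1) − (1)·(-26) = 39
since m = R²·170 − 39²:  R² = (1521 + 15479) / 170 = 100
R = √100 = 10  ⇒  r_B = 10 − 5 = 5

rB=5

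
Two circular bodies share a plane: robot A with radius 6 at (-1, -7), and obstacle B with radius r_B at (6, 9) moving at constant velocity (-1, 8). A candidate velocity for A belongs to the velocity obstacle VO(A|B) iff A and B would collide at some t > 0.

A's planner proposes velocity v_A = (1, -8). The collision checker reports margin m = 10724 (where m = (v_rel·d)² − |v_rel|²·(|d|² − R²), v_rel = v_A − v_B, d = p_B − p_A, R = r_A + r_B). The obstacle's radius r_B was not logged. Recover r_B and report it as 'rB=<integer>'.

m = 10724
d = (7, 16);  v_rel = (2, -16),  |v_rel|² = 260
v_rel×d = (2)·(16) − (-16)·(7) = 144
since m = R²·260 − 144²:  R² = (20736 + 10724) / 260 = 121
R = √121 = 11  ⇒  r_B = 11 − 6 = 5

rB=5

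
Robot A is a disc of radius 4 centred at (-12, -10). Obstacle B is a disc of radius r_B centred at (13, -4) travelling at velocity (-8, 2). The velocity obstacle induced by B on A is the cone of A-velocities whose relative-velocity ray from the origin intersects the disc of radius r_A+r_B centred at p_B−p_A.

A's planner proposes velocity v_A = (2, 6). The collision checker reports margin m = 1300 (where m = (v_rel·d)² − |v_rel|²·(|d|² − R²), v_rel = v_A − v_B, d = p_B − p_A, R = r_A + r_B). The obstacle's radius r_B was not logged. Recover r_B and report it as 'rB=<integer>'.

m = 1300
d = (25, 6);  v_rel = (10, 4),  |v_rel|² = 116
v_rel×d = (10)·(6) − (4)·(25) = -40
since m = R²·116 − (-40)²:  R² = (1600 + 1300) / 116 = 25
R = √25 = 5  ⇒  r_B = 5 − 4 = 1

rB=1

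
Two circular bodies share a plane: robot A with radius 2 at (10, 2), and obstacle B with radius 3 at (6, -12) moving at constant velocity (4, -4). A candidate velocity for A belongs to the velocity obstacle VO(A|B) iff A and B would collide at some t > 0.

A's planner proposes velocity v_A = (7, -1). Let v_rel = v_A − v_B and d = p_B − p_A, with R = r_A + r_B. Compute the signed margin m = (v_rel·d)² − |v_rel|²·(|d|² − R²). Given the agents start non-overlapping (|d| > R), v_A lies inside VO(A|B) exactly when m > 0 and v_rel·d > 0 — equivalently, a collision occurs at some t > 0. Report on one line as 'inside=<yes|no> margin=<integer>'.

d = (-4, -14),  |d|² = 212;  R = 2+3 = 5,  c = 212−5² = 187
v_rel = (3, 3),  |v_rel|² = 18;  v_rel·d = (3)·(-4) + (3)·(-14) = -54
18·t² + 108·t + 187 = 0  ⇒  m = (-54)² − 18·187 = -450
m = -450 < 0,  v_rel·d = -54 < 0  ⇒  outside

inside=no margin=-450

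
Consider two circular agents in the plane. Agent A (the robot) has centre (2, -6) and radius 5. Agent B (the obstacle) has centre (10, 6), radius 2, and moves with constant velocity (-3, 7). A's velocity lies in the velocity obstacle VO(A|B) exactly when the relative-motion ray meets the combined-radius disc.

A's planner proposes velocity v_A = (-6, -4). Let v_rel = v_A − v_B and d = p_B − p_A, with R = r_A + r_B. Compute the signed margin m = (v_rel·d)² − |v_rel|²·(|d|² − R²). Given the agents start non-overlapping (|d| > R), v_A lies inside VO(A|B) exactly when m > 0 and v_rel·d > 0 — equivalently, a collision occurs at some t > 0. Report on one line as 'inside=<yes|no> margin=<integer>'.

d = (8, 12),  |d|² = 208;  R = 5+2 = 7,  c = 208−7² = 159
v_rel = (-3, -11),  |v_rel|² = 130;  v_rel·d = (-3)·(8) + (-11)·(12) = -156
130·t² + 312·t + 159 = 0  ⇒  m = (-156)² − 130·159 = 3666
m = 3666 > 0,  v_rel·d = -156 < 0  ⇒  outside

inside=no margin=3666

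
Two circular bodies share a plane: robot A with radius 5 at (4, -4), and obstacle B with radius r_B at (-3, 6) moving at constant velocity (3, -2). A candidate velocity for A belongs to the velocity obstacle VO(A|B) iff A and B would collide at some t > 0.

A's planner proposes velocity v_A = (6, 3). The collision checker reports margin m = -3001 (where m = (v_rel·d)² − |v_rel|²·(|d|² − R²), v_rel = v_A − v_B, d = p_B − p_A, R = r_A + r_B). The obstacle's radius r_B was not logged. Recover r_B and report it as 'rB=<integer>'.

m = -3001
d = (-7, 10);  v_rel = (3, 5),  |v_rel|² = 34
v_rel×d = (3)·(10) − (5)·(-7) = 65
since m = R²·34 − 65²:  R² = (4225 + -3001) / 34 = 36
R = √36 = 6  ⇒  r_B = 6 − 5 = 1

rB=1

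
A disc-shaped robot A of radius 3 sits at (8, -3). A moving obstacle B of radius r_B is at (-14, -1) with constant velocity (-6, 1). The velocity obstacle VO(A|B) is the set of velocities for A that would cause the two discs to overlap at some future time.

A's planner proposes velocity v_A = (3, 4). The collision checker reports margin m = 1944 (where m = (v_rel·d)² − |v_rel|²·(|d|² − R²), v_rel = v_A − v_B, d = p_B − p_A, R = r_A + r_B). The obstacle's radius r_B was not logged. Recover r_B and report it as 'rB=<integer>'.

m = 1944
d = (-22, 2);  v_rel = (9, 3),  |v_rel|² = 90
v_rel×d = (9)·(2) − (3)·(-22) = 84
since m = R²·90 − 84²:  R² = (7056 + 1944) / 90 = 100
R = √100 = 10  ⇒  r_B = 10 − 3 = 7

rB=7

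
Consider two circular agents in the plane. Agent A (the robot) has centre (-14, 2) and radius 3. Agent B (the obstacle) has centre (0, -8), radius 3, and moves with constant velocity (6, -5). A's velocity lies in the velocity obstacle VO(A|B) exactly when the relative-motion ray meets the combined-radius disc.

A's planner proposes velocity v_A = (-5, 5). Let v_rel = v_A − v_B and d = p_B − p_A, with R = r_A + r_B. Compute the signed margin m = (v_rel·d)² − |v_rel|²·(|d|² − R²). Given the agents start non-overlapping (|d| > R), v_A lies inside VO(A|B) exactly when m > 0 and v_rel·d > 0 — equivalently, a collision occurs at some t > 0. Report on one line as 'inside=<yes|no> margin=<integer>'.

d = (14, -10),  |d|² = 296;  R = 3+3 = 6,  c = 296−6² = 260
v_rel = (-11, 10),  |v_rel|² = 221;  v_rel·d = (-11)·(14) + (10)·(-10) = -254
221·t² + 508·t + 260 = 0  ⇒  m = (-254)² − 221·260 = 7056
m = 7056 > 0,  v_rel·d = -254 < 0  ⇒  outside

inside=no margin=7056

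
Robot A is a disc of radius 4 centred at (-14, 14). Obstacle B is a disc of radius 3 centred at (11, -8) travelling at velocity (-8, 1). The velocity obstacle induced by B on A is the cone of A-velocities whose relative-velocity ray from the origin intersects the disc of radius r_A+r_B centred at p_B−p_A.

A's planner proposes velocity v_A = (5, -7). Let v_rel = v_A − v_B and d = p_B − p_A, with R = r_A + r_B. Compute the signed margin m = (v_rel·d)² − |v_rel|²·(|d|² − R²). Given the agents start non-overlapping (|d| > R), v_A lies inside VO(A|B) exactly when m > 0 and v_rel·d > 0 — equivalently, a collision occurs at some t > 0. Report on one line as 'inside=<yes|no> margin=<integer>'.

d = (25, -22),  |d|² = 1109;  R = 4+3 = 7,  c = 1109−7² = 1060
v_rel = (13, -8),  |v_rel|² = 233;  v_rel·d = (13)·(25) + (-8)·(-22) = 501
233·t² − 1002·t + 1060 = 0  ⇒  m = 501² − 233·1060 = 4021
m = 4021 > 0,  v_rel·d = 501 > 0  ⇒  inside

inside=yes margin=4021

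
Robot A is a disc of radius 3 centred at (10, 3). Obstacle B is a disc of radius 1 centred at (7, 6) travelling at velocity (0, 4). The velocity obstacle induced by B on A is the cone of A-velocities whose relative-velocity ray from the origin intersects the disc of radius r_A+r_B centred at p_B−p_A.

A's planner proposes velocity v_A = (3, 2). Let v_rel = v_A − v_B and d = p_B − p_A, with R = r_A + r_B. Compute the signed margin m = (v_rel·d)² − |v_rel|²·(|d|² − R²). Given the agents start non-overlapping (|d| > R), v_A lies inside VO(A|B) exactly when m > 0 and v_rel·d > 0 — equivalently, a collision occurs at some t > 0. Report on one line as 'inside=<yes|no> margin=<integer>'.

d = (-3, 3),  |d|² = 18;  R = 3+1 = 4,  c = 18−4² = 2
v_rel = (3, -2),  |v_rel|² = 13;  v_rel·d = (3)·(-3) + (-2)·(3) = -15
13·t² + 30·t + 2 = 0  ⇒  m = (-15)² − 13·2 = 199
m = 199 > 0,  v_rel·d = -15 < 0  ⇒  outside

inside=no margin=199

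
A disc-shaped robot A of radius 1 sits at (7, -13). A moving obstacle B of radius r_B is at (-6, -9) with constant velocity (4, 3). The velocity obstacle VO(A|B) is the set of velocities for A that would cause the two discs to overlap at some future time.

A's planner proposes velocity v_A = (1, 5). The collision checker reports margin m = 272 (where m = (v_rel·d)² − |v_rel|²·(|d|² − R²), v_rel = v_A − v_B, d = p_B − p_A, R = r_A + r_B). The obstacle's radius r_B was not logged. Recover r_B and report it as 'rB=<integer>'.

m = 272
d = (-13, 4);  v_rel = (-3, 2),  |v_rel|² = 13
v_rel×d = (-3)·(4) − (2)·(-13) = 14
since m = R²·13 − 14²:  R² = (196 + 272) / 13 = 36
R = √36 = 6  ⇒  r_B = 6 − 1 = 5

rB=5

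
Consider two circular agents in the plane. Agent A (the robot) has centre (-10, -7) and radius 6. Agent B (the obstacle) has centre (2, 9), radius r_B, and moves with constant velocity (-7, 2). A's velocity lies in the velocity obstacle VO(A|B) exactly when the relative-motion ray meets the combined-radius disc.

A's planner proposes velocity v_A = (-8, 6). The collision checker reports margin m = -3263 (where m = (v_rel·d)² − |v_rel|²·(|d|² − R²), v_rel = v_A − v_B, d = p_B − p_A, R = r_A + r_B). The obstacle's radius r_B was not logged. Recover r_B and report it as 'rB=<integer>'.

m = -3263
d = (12, 16);  v_rel = (-1, 4),  |v_rel|² = 17
v_rel×d = (-1)·(16) − (4)·(12) = -64
since m = R²·17 − (-64)²:  R² = (4096 + -3263) / 17 = 49
R = √49 = 7  ⇒  r_B = 7 − 6 = 1

rB=1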